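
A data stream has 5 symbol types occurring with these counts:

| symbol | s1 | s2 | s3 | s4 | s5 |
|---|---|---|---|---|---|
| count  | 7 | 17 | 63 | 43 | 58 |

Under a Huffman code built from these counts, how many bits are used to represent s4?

Build the tree from the bottom:
combine s1(7), s2(17) → 24
combine 24, s4(43) → 67
combine s5(58), s3(63) → 121
combine 67, 121 → 188
The subtree containing s4 is merged 2 times, so code length = 2.

2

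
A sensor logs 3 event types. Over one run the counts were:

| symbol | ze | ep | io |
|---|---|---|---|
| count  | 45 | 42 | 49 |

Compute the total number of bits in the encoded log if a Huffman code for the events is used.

Greedily combine the two least-frequent nodes:
ep(42) + ze(45) → 87
io(49) + 87 → 136
Each symbol's bit-cost is frequency × depth; summing gives 223 bits (equivalently 87 + 136).

223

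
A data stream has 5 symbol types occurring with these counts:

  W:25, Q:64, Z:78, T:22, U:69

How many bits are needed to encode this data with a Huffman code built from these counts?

563

Greedily combine the two least-frequent nodes:
combine T(22), W(25) → 47
combine 47, Q(64) → 111
combine U(69), Z(78) → 147
combine 111, 147 → 258
The encoded length is the sum of every internal node's weight: 47 + 111 + 147 + 258 = 563 bits.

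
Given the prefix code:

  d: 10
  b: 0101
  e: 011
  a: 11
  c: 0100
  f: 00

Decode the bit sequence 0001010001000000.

fbfcff

Read left to right; each codeword is recognised as soon as it completes (prefix code):
  00→f | 0101→b | 00→f | 0100→c | 00→f | 00→f
Decoded message: fbfcff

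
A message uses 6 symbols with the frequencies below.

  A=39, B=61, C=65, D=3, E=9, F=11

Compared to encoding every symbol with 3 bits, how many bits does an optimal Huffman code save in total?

Fixed-length: 3 bits × 188 symbols = 564 bits.
Huffman merges:
combine D(3), E(9) → 12
combine F(11), 12 → 23
combine 23, A(39) → 62
combine B(61), 62 → 123
combine C(65), 123 → 188
Huffman total = 12 + 23 + 62 + 123 + 188 = 408 bits.
Saving = 564 − 408 = 156 bits.

156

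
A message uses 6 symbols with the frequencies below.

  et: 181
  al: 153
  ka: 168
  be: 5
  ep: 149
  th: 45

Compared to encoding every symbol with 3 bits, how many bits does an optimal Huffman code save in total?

452

Fixed-length: 3 bits × 701 symbols = 2103 bits.
Huffman merges:
combine be(5), th(45) → 50
combine 50, ep(149) → 199
combine al(153), ka(168) → 321
combine et(181), 199 → 380
combine 321, 380 → 701
Huffman total = 50 + 199 + 321 + 380 + 701 = 1651 bits.
Saving = 2103 − 1651 = 452 bits.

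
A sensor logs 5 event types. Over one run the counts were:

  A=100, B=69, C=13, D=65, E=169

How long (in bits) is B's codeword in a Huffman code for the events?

3

Build the tree from the bottom:
C(13) + D(65) → 78
B(69) + 78 → 147
A(100) + 147 → 247
E(169) + 247 → 416
The subtree containing B is merged 3 times, so code length = 3.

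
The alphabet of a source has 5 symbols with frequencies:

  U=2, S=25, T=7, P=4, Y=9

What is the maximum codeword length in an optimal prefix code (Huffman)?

Merge the two lowest-weight nodes at each step:
U(2) + P(4) → 6
6 + T(7) → 13
Y(9) + 13 → 22
22 + S(25) → 47
The first pair merged (U, P) ends up deepest, at depth 4.

4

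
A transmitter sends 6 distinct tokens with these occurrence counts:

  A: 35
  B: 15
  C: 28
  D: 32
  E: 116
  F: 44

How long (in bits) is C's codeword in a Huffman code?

Huffman merges, smallest pair first:
combine B(15), C(28) → 43
combine D(32), A(35) → 67
combine 43, F(44) → 87
combine 67, 87 → 154
combine E(116), 154 → 270
C's leaf is at depth 4, giving a 4-bit codeword.

4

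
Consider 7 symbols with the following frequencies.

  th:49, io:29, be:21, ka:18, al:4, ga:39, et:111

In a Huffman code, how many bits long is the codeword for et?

Build the tree from the bottom:
al(4) + ka(18) → 22
be(21) + 22 → 43
io(29) + ga(39) → 68
43 + th(49) → 92
68 + 92 → 160
et(111) + 160 → 271
et sits one level below the root: a 1-bit codeword.

1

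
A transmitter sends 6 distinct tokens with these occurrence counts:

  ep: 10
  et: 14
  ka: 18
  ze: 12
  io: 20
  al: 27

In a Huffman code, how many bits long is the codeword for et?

3

Build the tree from the bottom:
ep(10) + ze(12) → 22
et(14) + ka(18) → 32
io(20) + 22 → 42
al(27) + 32 → 59
42 + 59 → 101
et sits 3 levels below the root, so its codeword is 3 bits.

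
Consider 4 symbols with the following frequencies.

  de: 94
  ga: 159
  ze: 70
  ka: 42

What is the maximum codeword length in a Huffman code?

Merge the two lowest-weight nodes at each step:
ka(42) + ze(70) → 112
de(94) + 112 → 206
ga(159) + 206 → 365
The first pair merged (ka, ze) ends up deepest, at depth 3.

3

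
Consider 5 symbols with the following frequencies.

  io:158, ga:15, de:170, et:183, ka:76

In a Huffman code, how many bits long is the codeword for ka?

Huffman merges, smallest pair first:
ga(15) + ka(76) → 91
91 + io(158) → 249
de(170) + et(183) → 353
249 + 353 → 602
The subtree containing ka is merged 3 times, so code length = 3.

3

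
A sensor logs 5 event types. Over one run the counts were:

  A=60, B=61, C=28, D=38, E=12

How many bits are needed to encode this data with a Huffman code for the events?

Merge the two smallest weights repeatedly:
E(12) + C(28) → 40
D(38) + 40 → 78
A(60) + B(61) → 121
78 + 121 → 199
Total encoded bits = sum of merged weights = 40 + 78 + 121 + 199 = 438.

438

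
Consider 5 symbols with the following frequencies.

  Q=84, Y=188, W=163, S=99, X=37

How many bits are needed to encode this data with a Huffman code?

1263

Merge the two smallest weights repeatedly:
merge X(37) and Q(84): 121
merge S(99) and 121: 220
merge W(163) and Y(188): 351
merge 220 and 351: 571
Each symbol's bit-cost is frequency × depth; summing gives 1263 bits (equivalently 121 + 220 + 351 + 571).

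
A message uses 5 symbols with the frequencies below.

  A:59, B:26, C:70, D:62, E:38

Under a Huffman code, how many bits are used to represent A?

2

Huffman merges, smallest pair first:
combine B(26), E(38) → 64
combine A(59), D(62) → 121
combine 64, C(70) → 134
combine 121, 134 → 255
A's leaf is at depth 2, giving a 2-bit codeword.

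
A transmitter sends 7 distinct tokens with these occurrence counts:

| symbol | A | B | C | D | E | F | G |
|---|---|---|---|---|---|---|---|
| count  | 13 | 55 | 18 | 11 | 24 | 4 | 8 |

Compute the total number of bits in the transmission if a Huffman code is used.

324

Merge the two smallest weights repeatedly:
combine F(4), G(8) → 12
combine D(11), 12 → 23
combine A(13), C(18) → 31
combine 23, E(24) → 47
combine 31, 47 → 78
combine B(55), 78 → 133
The encoded length is the sum of every internal node's weight: 12 + 23 + 31 + 47 + 78 + 133 = 324 bits.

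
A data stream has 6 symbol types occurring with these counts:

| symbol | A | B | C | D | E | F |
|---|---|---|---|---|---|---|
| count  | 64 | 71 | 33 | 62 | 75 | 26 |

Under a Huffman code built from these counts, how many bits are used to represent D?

3

Huffman merges, smallest pair first:
merge F(26) and C(33): 59
merge 59 and D(62): 121
merge A(64) and B(71): 135
merge E(75) and 121: 196
merge 135 and 196: 331
D sits 3 levels below the root, so its codeword is 3 bits.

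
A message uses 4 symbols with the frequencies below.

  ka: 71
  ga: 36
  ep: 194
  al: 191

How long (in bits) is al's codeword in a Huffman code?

2

Huffman merges, smallest pair first:
merge ga(36) and ka(71): 107
merge 107 and al(191): 298
merge ep(194) and 298: 492
The subtree containing al is merged 2 times, so code length = 2.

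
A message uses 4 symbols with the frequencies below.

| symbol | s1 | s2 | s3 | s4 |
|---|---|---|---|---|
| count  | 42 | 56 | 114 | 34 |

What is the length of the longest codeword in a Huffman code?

3

Merge the two lowest-weight nodes at each step:
combine s4(34), s1(42) → 76
combine s2(56), 76 → 132
combine s3(114), 132 → 246
Maximum depth reached is 3.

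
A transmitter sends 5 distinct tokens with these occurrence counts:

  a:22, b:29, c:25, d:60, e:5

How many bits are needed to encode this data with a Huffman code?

Greedily combine the two least-frequent nodes:
combine e(5), a(22) → 27
combine c(25), 27 → 52
combine b(29), 52 → 81
combine d(60), 81 → 141
The encoded length is the sum of every internal node's weight: 27 + 52 + 81 + 141 = 301 bits.

301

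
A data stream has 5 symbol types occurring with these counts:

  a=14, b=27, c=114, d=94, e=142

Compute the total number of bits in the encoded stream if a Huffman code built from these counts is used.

Greedily combine the two least-frequent nodes:
combine a(14), b(27) → 41
combine 41, d(94) → 135
combine c(114), 135 → 249
combine e(142), 249 → 391
Each symbol's bit-cost is frequency × depth; summing gives 816 bits (equivalently 41 + 135 + 249 + 391).

816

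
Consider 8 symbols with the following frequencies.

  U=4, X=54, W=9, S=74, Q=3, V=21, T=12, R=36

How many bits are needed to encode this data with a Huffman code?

Greedily combine the two least-frequent nodes:
combine Q(3), U(4) → 7
combine 7, W(9) → 16
combine T(12), 16 → 28
combine V(21), 28 → 49
combine R(36), 49 → 85
combine X(54), S(74) → 128
combine 85, 128 → 213
Total encoded bits = sum of merged weights = 7 + 16 + 28 + 49 + 85 + 128 + 213 = 526.

526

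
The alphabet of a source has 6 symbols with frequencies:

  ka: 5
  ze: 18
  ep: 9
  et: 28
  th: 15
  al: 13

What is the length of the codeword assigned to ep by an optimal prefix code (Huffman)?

4

Build the tree from the bottom:
merge ka(5) and ep(9): 14
merge al(13) and 14: 27
merge th(15) and ze(18): 33
merge 27 and et(28): 55
merge 33 and 55: 88
The subtree containing ep is merged 4 times, so code length = 4.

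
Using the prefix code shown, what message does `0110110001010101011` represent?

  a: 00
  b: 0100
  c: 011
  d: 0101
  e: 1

Read left to right; each codeword is recognised as soon as it completes (prefix code):
  011→c | 011→c | 00→a | 0101→d | 0101→d | 011→c
Decoded message: ccaddc

ccaddc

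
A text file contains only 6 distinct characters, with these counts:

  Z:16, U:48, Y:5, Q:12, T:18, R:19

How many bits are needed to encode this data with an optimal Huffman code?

275

Build the Huffman tree bottom-up:
Y(5) + Q(12) → 17
Z(16) + 17 → 33
T(18) + R(19) → 37
33 + 37 → 70
U(48) + 70 → 118
Total encoded bits = sum of merged weights = 17 + 33 + 37 + 70 + 118 = 275.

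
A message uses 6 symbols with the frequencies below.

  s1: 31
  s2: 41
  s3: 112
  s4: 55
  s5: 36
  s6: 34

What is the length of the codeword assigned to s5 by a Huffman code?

Build the tree from the bottom:
merge s1(31) and s6(34): 65
merge s5(36) and s2(41): 77
merge s4(55) and 65: 120
merge 77 and s3(112): 189
merge 120 and 189: 309
s5 sits 3 levels below the root, so its codeword is 3 bits.

3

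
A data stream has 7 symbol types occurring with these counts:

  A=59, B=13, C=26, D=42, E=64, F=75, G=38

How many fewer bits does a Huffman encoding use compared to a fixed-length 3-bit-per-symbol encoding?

Fixed-length: 3 bits × 317 symbols = 951 bits.
Huffman merges:
B(13) + C(26) → 39
G(38) + 39 → 77
D(42) + A(59) → 101
E(64) + F(75) → 139
77 + 101 → 178
139 + 178 → 317
Huffman total = 39 + 77 + 101 + 139 + 178 + 317 = 851 bits.
Saving = 951 − 851 = 100 bits.

100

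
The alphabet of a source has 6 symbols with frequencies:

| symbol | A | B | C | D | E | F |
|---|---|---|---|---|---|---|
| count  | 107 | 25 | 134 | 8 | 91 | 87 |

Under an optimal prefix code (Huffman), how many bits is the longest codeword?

4

Merge the two lowest-weight nodes at each step:
combine D(8), B(25) → 33
combine 33, F(87) → 120
combine E(91), A(107) → 198
combine 120, C(134) → 254
combine 198, 254 → 452
Maximum depth reached is 4.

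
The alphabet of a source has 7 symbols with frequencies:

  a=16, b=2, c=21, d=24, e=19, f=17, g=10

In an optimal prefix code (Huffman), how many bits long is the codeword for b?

Huffman merges, smallest pair first:
merge b(2) and g(10): 12
merge 12 and a(16): 28
merge f(17) and e(19): 36
merge c(21) and d(24): 45
merge 28 and 36: 64
merge 45 and 64: 109
b's leaf is at depth 4, giving a 4-bit codeword.

4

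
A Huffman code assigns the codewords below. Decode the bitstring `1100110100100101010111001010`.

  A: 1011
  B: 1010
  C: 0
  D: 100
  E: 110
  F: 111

ECEDDBADB

Read left to right; each codeword is recognised as soon as it completes (prefix code):
  110→E | 0→C | 110→E | 100→D | 100→D | 1010→B | 1011→A | 100→D | 1010→B
Decoded message: ECEDDBADB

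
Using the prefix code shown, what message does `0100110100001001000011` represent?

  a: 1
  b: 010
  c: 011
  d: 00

Read left to right; each codeword is recognised as soon as it completes (prefix code):
  010→b | 011→c | 010→b | 00→d | 010→b | 010→b | 00→d | 011→c
Decoded message: bcbdbbdc

bcbdbbdc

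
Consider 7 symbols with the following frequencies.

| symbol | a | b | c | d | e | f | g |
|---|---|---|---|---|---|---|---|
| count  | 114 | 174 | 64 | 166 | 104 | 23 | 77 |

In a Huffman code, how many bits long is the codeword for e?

Huffman merges, smallest pair first:
merge f(23) and c(64): 87
merge g(77) and 87: 164
merge e(104) and a(114): 218
merge 164 and d(166): 330
merge b(174) and 218: 392
merge 330 and 392: 722
e sits 3 levels below the root, so its codeword is 3 bits.

3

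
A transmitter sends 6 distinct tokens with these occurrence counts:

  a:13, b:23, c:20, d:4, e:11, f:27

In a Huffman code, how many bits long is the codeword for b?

2

Huffman merges, smallest pair first:
d(4) + e(11) → 15
a(13) + 15 → 28
c(20) + b(23) → 43
f(27) + 28 → 55
43 + 55 → 98
b's leaf is at depth 2, giving a 2-bit codeword.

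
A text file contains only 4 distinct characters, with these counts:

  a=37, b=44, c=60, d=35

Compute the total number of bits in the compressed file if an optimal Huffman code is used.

Build the Huffman tree bottom-up:
d(35) + a(37) → 72
b(44) + c(60) → 104
72 + 104 → 176
The encoded length is the sum of every internal node's weight: 72 + 104 + 176 = 352 bits.

352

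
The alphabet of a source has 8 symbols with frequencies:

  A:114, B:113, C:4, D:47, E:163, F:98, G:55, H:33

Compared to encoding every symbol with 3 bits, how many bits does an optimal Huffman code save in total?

Fixed-length: 3 bits × 627 symbols = 1881 bits.
Huffman merges:
C(4) + H(33) → 37
37 + D(47) → 84
G(55) + 84 → 139
F(98) + B(113) → 211
A(114) + 139 → 253
E(163) + 211 → 374
253 + 374 → 627
Huffman total = 37 + 84 + 139 + 211 + 253 + 374 + 627 = 1725 bits.
Saving = 1881 − 1725 = 156 bits.

156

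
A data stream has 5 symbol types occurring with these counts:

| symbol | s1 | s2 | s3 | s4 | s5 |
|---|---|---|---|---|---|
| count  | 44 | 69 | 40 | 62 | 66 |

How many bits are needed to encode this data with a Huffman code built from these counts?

Greedily combine the two least-frequent nodes:
merge s3(40) and s1(44): 84
merge s4(62) and s5(66): 128
merge s2(69) and 84: 153
merge 128 and 153: 281
The encoded length is the sum of every internal node's weight: 84 + 128 + 153 + 281 = 646 bits.

646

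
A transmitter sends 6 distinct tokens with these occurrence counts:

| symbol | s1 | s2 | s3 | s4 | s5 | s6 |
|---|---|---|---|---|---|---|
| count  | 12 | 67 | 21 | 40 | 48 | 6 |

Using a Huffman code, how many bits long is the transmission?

Merge the two smallest weights repeatedly:
s6(6) + s1(12) → 18
18 + s3(21) → 39
39 + s4(40) → 79
s5(48) + s2(67) → 115
79 + 115 → 194
Each symbol's bit-cost is frequency × depth; summing gives 445 bits (equivalently 18 + 39 + 79 + 115 + 194).

445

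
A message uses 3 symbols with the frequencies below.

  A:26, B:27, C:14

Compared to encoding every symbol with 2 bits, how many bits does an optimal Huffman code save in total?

Fixed-length: 2 bits × 67 symbols = 134 bits.
Huffman merges:
combine C(14), A(26) → 40
combine B(27), 40 → 67
Huffman total = 40 + 67 = 107 bits.
Saving = 134 − 107 = 27 bits.

27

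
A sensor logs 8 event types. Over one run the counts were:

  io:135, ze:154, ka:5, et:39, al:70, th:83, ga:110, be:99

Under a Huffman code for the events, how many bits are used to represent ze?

Build the tree from the bottom:
merge ka(5) and et(39): 44
merge 44 and al(70): 114
merge th(83) and be(99): 182
merge ga(110) and 114: 224
merge io(135) and ze(154): 289
merge 182 and 224: 406
merge 289 and 406: 695
ze's leaf is at depth 2, giving a 2-bit codeword.

2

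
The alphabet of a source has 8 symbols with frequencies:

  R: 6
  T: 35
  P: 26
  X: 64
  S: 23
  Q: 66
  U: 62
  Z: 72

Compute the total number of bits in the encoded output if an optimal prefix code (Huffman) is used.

Merge the two smallest weights repeatedly:
combine R(6), S(23) → 29
combine P(26), 29 → 55
combine T(35), 55 → 90
combine U(62), X(64) → 126
combine Q(66), Z(72) → 138
combine 90, 126 → 216
combine 138, 216 → 354
The encoded length is the sum of every internal node's weight: 29 + 55 + 90 + 126 + 138 + 216 + 354 = 1008 bits.

1008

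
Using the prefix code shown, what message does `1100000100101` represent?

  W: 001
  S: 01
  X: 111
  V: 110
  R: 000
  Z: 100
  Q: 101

Read left to right; each codeword is recognised as soon as it completes (prefix code):
  110→V | 000→R | 01→S | 001→W | 01→S
Decoded message: VRSWS

VRSWS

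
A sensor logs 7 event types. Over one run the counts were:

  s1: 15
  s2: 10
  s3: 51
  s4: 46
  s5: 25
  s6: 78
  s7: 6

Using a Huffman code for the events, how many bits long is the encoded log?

Merge the two smallest weights repeatedly:
merge s7(6) and s2(10): 16
merge s1(15) and 16: 31
merge s5(25) and 31: 56
merge s4(46) and s3(51): 97
merge 56 and s6(78): 134
merge 97 and 134: 231
Total encoded bits = sum of merged weights = 16 + 31 + 56 + 97 + 134 + 231 = 565.

565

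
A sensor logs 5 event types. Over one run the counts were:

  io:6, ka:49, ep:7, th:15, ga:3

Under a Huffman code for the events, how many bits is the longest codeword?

Merge the two lowest-weight nodes at each step:
combine ga(3), io(6) → 9
combine ep(7), 9 → 16
combine th(15), 16 → 31
combine 31, ka(49) → 80
The rarest symbols sit at the bottom; the longest codeword is 4 bits.

4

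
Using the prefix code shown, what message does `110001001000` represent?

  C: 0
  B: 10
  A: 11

Read left to right; each codeword is recognised as soon as it completes (prefix code):
  11→A | 0→C | 0→C | 0→C | 10→B | 0→C | 10→B | 0→C | 0→C
Decoded message: ACCCBCBCC

ACCCBCBCC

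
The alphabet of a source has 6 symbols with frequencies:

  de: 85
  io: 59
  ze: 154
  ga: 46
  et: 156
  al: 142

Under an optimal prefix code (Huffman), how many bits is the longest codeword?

Merge the two lowest-weight nodes at each step:
combine ga(46), io(59) → 105
combine de(85), 105 → 190
combine al(142), ze(154) → 296
combine et(156), 190 → 346
combine 296, 346 → 642
The first pair merged (ga, io) ends up deepest, at depth 4.

4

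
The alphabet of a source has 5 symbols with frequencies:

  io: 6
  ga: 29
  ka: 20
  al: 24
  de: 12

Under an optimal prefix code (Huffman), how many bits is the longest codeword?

Merge the two lowest-weight nodes at each step:
combine io(6), de(12) → 18
combine 18, ka(20) → 38
combine al(24), ga(29) → 53
combine 38, 53 → 91
The first pair merged (io, de) ends up deepest, at depth 3.

3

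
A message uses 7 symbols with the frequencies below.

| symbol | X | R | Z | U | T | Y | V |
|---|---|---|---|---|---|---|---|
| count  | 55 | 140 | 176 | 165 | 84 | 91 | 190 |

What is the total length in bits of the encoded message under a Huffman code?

Build the Huffman tree bottom-up:
merge X(55) and T(84): 139
merge Y(91) and 139: 230
merge R(140) and U(165): 305
merge Z(176) and V(190): 366
merge 230 and 305: 535
merge 366 and 535: 901
Each symbol's bit-cost is frequency × depth; summing gives 2476 bits (equivalently 139 + 230 + 305 + 366 + 535 + 901).

2476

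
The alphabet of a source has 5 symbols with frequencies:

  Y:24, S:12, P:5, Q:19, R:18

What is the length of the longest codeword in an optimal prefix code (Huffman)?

Merge the two lowest-weight nodes at each step:
combine P(5), S(12) → 17
combine 17, R(18) → 35
combine Q(19), Y(24) → 43
combine 35, 43 → 78
Maximum depth reached is 3.

3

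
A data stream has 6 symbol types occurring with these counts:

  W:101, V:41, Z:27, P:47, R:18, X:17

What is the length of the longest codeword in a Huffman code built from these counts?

4

Merge the two lowest-weight nodes at each step:
X(17) + R(18) → 35
Z(27) + 35 → 62
V(41) + P(47) → 88
62 + 88 → 150
W(101) + 150 → 251
Maximum depth reached is 4.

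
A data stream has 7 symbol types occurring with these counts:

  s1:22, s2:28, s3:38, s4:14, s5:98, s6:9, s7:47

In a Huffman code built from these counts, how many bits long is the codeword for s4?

Build the tree from the bottom:
combine s6(9), s4(14) → 23
combine s1(22), 23 → 45
combine s2(28), s3(38) → 66
combine 45, s7(47) → 92
combine 66, 92 → 158
combine s5(98), 158 → 256
s4's leaf is at depth 5, giving a 5-bit codeword.

5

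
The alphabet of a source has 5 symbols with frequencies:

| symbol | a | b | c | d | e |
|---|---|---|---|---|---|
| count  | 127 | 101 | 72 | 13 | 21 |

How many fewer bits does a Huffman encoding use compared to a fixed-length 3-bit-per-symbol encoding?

321

Fixed-length: 3 bits × 334 symbols = 1002 bits.
Huffman merges:
merge d(13) and e(21): 34
merge 34 and c(72): 106
merge b(101) and 106: 207
merge a(127) and 207: 334
Huffman total = 34 + 106 + 207 + 334 = 681 bits.
Saving = 1002 − 681 = 321 bits.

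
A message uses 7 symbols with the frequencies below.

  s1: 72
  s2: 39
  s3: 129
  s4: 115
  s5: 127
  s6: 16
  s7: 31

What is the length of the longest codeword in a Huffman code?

Merge the two lowest-weight nodes at each step:
s6(16) + s7(31) → 47
s2(39) + 47 → 86
s1(72) + 86 → 158
s4(115) + s5(127) → 242
s3(129) + 158 → 287
242 + 287 → 529
The rarest symbols sit at the bottom; the longest codeword is 5 bits.

5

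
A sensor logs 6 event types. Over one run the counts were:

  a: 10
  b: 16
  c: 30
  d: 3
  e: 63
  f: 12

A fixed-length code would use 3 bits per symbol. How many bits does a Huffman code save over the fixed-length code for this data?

118

Fixed-length: 3 bits × 134 symbols = 402 bits.
Huffman merges:
merge d(3) and a(10): 13
merge f(12) and 13: 25
merge b(16) and 25: 41
merge c(30) and 41: 71
merge e(63) and 71: 134
Huffman total = 13 + 25 + 41 + 71 + 134 = 284 bits.
Saving = 402 − 284 = 118 bits.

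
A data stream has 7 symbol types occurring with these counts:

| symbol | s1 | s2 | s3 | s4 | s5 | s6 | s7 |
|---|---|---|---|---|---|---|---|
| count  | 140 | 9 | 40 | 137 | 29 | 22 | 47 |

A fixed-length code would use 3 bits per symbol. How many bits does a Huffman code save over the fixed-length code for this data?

Fixed-length: 3 bits × 424 symbols = 1272 bits.
Huffman merges:
s2(9) + s6(22) → 31
s5(29) + 31 → 60
s3(40) + s7(47) → 87
60 + 87 → 147
s4(137) + s1(140) → 277
147 + 277 → 424
Huffman total = 31 + 60 + 87 + 147 + 277 + 424 = 1026 bits.
Saving = 1272 − 1026 = 246 bits.

246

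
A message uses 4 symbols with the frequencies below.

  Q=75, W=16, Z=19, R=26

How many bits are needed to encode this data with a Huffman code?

Build the Huffman tree bottom-up:
merge W(16) and Z(19): 35
merge R(26) and 35: 61
merge 61 and Q(75): 136
Total encoded bits = sum of merged weights = 35 + 61 + 136 = 232.

232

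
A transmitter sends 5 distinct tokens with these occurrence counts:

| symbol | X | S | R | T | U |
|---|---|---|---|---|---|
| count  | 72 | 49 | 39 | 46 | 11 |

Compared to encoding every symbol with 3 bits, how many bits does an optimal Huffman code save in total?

167

Fixed-length: 3 bits × 217 symbols = 651 bits.
Huffman merges:
U(11) + R(39) → 50
T(46) + S(49) → 95
50 + X(72) → 122
95 + 122 → 217
Huffman total = 50 + 95 + 122 + 217 = 484 bits.
Saving = 651 − 484 = 167 bits.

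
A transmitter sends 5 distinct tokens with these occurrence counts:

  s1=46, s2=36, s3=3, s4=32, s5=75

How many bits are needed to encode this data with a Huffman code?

Merge the two smallest weights repeatedly:
combine s3(3), s4(32) → 35
combine 35, s2(36) → 71
combine s1(46), 71 → 117
combine s5(75), 117 → 192
Total encoded bits = sum of merged weights = 35 + 71 + 117 + 192 = 415.

415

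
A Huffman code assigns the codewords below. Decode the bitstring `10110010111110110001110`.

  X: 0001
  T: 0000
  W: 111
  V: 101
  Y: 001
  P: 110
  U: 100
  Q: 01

Read left to right; each codeword is recognised as soon as it completes (prefix code):
  101→V | 100→U | 101→V | 111→W | 101→V | 100→U | 01→Q | 110→P
Decoded message: VUVWVUQP

VUVWVUQP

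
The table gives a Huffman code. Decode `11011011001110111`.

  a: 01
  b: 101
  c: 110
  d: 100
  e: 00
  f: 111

Read left to right; each codeword is recognised as soon as it completes (prefix code):
  110→c | 110→c | 110→c | 01→a | 110→c | 111→f
Decoded message: cccacf

cccacf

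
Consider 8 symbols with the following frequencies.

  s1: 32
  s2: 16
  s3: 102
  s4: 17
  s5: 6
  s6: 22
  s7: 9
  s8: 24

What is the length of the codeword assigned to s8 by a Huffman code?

Huffman merges, smallest pair first:
s5(6) + s7(9) → 15
15 + s2(16) → 31
s4(17) + s6(22) → 39
s8(24) + 31 → 55
s1(32) + 39 → 71
55 + 71 → 126
s3(102) + 126 → 228
s8 sits 3 levels below the root, so its codeword is 3 bits.

3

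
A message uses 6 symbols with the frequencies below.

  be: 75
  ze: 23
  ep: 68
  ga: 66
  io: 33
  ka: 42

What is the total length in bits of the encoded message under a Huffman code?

768

Merge the two smallest weights repeatedly:
merge ze(23) and io(33): 56
merge ka(42) and 56: 98
merge ga(66) and ep(68): 134
merge be(75) and 98: 173
merge 134 and 173: 307
Total encoded bits = sum of merged weights = 56 + 98 + 134 + 173 + 307 = 768.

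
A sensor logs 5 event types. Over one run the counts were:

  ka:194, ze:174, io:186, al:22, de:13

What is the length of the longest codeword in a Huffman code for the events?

Merge the two lowest-weight nodes at each step:
de(13) + al(22) → 35
35 + ze(174) → 209
io(186) + ka(194) → 380
209 + 380 → 589
The rarest symbols sit at the bottom; the longest codeword is 3 bits.

3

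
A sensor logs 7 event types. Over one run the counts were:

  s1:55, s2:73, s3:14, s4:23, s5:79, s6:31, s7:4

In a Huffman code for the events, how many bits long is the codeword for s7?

Huffman merges, smallest pair first:
s7(4) + s3(14) → 18
18 + s4(23) → 41
s6(31) + 41 → 72
s1(55) + 72 → 127
s2(73) + s5(79) → 152
127 + 152 → 279
s7 sits 5 levels below the root, so its codeword is 5 bits.

5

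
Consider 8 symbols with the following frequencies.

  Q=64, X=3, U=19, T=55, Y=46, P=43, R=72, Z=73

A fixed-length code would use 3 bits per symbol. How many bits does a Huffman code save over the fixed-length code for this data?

Fixed-length: 3 bits × 375 symbols = 1125 bits.
Huffman merges:
combine X(3), U(19) → 22
combine 22, P(43) → 65
combine Y(46), T(55) → 101
combine Q(64), 65 → 129
combine R(72), Z(73) → 145
combine 101, 129 → 230
combine 145, 230 → 375
Huffman total = 22 + 65 + 101 + 129 + 145 + 230 + 375 = 1067 bits.
Saving = 1125 − 1067 = 58 bits.

58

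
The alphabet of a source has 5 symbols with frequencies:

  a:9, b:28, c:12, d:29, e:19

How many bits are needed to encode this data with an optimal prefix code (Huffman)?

Greedily combine the two least-frequent nodes:
merge a(9) and c(12): 21
merge e(19) and 21: 40
merge b(28) and d(29): 57
merge 40 and 57: 97
The encoded length is the sum of every internal node's weight: 21 + 40 + 57 + 97 = 215 bits.

215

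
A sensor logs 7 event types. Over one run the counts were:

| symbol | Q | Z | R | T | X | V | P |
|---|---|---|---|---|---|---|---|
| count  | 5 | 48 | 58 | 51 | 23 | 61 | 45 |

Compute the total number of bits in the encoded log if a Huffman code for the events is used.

Build the Huffman tree bottom-up:
merge Q(5) and X(23): 28
merge 28 and P(45): 73
merge Z(48) and T(51): 99
merge R(58) and V(61): 119
merge 73 and 99: 172
merge 119 and 172: 291
Each symbol's bit-cost is frequency × depth; summing gives 782 bits (equivalently 28 + 73 + 99 + 119 + 172 + 291).

782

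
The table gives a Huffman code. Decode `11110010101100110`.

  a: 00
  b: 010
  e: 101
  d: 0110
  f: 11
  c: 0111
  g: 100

Read left to right; each codeword is recognised as soon as it completes (prefix code):
  11→f | 11→f | 00→a | 101→e | 0110→d | 0110→d
Decoded message: ffaedd

ffaedd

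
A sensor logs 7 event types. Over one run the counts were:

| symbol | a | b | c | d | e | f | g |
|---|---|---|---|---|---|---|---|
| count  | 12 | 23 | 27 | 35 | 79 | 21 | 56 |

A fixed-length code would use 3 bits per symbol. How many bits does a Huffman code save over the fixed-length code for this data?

102

Fixed-length: 3 bits × 253 symbols = 759 bits.
Huffman merges:
combine a(12), f(21) → 33
combine b(23), c(27) → 50
combine 33, d(35) → 68
combine 50, g(56) → 106
combine 68, e(79) → 147
combine 106, 147 → 253
Huffman total = 33 + 50 + 68 + 106 + 147 + 253 = 657 bits.
Saving = 759 − 657 = 102 bits.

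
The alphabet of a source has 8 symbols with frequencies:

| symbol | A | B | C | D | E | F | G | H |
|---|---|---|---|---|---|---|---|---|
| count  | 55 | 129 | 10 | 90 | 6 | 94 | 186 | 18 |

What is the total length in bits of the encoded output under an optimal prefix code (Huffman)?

Build the Huffman tree bottom-up:
combine E(6), C(10) → 16
combine 16, H(18) → 34
combine 34, A(55) → 89
combine 89, D(90) → 179
combine F(94), B(129) → 223
combine 179, G(186) → 365
combine 223, 365 → 588
Each symbol's bit-cost is frequency × depth; summing gives 1494 bits (equivalently 16 + 34 + 89 + 179 + 223 + 365 + 588).

1494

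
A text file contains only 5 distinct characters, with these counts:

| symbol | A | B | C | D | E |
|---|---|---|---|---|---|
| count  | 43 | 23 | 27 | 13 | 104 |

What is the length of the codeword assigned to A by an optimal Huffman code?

2

Build the tree from the bottom:
merge D(13) and B(23): 36
merge C(27) and 36: 63
merge A(43) and 63: 106
merge E(104) and 106: 210
A's leaf is at depth 2, giving a 2-bit codeword.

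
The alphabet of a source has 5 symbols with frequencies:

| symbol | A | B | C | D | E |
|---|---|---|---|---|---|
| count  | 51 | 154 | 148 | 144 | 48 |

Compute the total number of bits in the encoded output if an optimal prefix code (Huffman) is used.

1189

Merge the two smallest weights repeatedly:
combine E(48), A(51) → 99
combine 99, D(144) → 243
combine C(148), B(154) → 302
combine 243, 302 → 545
Each symbol's bit-cost is frequency × depth; summing gives 1189 bits (equivalently 99 + 243 + 302 + 545).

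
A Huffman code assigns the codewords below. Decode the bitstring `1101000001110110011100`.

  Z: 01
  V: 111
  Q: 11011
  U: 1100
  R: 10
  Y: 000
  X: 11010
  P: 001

Read left to right; each codeword is recognised as soon as it completes (prefix code):
  11010→X | 000→Y | 01→Z | 11011→Q | 001→P | 1100→U
Decoded message: XYZQPU

XYZQPU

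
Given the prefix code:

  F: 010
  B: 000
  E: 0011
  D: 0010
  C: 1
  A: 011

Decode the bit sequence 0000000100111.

BBFAC

Read left to right; each codeword is recognised as soon as it completes (prefix code):
  000→B | 000→B | 010→F | 011→A | 1→C
Decoded message: BBFAC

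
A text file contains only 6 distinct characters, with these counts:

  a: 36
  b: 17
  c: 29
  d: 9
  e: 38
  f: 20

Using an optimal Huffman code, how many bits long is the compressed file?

Build the Huffman tree bottom-up:
combine d(9), b(17) → 26
combine f(20), 26 → 46
combine c(29), a(36) → 65
combine e(38), 46 → 84
combine 65, 84 → 149
The encoded length is the sum of every internal node's weight: 26 + 46 + 65 + 84 + 149 = 370 bits.

370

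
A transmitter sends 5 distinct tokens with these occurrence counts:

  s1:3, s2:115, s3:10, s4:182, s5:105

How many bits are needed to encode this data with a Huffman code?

Build the Huffman tree bottom-up:
s1(3) + s3(10) → 13
13 + s5(105) → 118
s2(115) + 118 → 233
s4(182) + 233 → 415
The encoded length is the sum of every internal node's weight: 13 + 118 + 233 + 415 = 779 bits.

779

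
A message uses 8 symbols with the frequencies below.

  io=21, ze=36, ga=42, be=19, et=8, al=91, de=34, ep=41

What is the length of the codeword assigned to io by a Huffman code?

3

Build the tree from the bottom:
combine et(8), be(19) → 27
combine io(21), 27 → 48
combine de(34), ze(36) → 70
combine ep(41), ga(42) → 83
combine 48, 70 → 118
combine 83, al(91) → 174
combine 118, 174 → 292
The subtree containing io is merged 3 times, so code length = 3.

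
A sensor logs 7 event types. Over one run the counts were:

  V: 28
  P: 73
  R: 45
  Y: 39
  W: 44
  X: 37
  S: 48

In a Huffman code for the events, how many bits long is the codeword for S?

3

Repeatedly merge the two smallest:
combine V(28), X(37) → 65
combine Y(39), W(44) → 83
combine R(45), S(48) → 93
combine 65, P(73) → 138
combine 83, 93 → 176
combine 138, 176 → 314
The subtree containing S is merged 3 times, so code length = 3.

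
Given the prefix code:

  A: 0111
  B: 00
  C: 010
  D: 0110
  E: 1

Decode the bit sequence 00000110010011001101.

BBDCDDE

Read left to right; each codeword is recognised as soon as it completes (prefix code):
  00→B | 00→B | 0110→D | 010→C | 0110→D | 0110→D | 1→E
Decoded message: BBDCDDE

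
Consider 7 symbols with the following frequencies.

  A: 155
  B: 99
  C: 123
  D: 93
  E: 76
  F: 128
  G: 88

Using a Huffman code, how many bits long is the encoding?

2131

Build the Huffman tree bottom-up:
combine E(76), G(88) → 164
combine D(93), B(99) → 192
combine C(123), F(128) → 251
combine A(155), 164 → 319
combine 192, 251 → 443
combine 319, 443 → 762
Total encoded bits = sum of merged weights = 164 + 192 + 251 + 319 + 443 + 762 = 2131.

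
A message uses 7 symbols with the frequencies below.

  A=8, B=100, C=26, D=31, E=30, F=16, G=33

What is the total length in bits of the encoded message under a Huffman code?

Build the Huffman tree bottom-up:
combine A(8), F(16) → 24
combine 24, C(26) → 50
combine E(30), D(31) → 61
combine G(33), 50 → 83
combine 61, 83 → 144
combine B(100), 144 → 244
Each symbol's bit-cost is frequency × depth; summing gives 606 bits (equivalently 24 + 50 + 61 + 83 + 144 + 244).

606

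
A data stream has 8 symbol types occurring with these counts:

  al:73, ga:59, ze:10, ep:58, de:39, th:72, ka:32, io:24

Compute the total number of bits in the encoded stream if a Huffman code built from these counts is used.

Greedily combine the two least-frequent nodes:
merge ze(10) and io(24): 34
merge ka(32) and 34: 66
merge de(39) and ep(58): 97
merge ga(59) and 66: 125
merge th(72) and al(73): 145
merge 97 and 125: 222
merge 145 and 222: 367
Total encoded bits = sum of merged weights = 34 + 66 + 97 + 125 + 145 + 222 + 367 = 1056.

1056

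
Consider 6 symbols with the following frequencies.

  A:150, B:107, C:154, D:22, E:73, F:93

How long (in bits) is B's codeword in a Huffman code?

2

Build the tree from the bottom:
combine D(22), E(73) → 95
combine F(93), 95 → 188
combine B(107), A(150) → 257
combine C(154), 188 → 342
combine 257, 342 → 599
B sits 2 levels below the root, so its codeword is 2 bits.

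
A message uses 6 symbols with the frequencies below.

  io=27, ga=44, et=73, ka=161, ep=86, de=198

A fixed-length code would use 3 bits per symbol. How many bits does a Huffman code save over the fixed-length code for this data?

Fixed-length: 3 bits × 589 symbols = 1767 bits.
Huffman merges:
merge io(27) and ga(44): 71
merge 71 and et(73): 144
merge ep(86) and 144: 230
merge ka(161) and de(198): 359
merge 230 and 359: 589
Huffman total = 71 + 144 + 230 + 359 + 589 = 1393 bits.
Saving = 1767 − 1393 = 374 bits.

374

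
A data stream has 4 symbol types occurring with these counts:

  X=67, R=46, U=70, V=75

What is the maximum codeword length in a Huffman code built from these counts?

Merge the two lowest-weight nodes at each step:
merge R(46) and X(67): 113
merge U(70) and V(75): 145
merge 113 and 145: 258
Maximum depth reached is 2.

2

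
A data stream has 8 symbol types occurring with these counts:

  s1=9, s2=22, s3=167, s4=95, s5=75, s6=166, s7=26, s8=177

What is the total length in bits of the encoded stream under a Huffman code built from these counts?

1921

Greedily combine the two least-frequent nodes:
merge s1(9) and s2(22): 31
merge s7(26) and 31: 57
merge 57 and s5(75): 132
merge s4(95) and 132: 227
merge s6(166) and s3(167): 333
merge s8(177) and 227: 404
merge 333 and 404: 737
Each symbol's bit-cost is frequency × depth; summing gives 1921 bits (equivalently 31 + 57 + 132 + 227 + 333 + 404 + 737).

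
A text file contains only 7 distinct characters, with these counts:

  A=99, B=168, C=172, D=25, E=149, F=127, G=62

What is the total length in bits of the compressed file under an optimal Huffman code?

Build the Huffman tree bottom-up:
merge D(25) and G(62): 87
merge 87 and A(99): 186
merge F(127) and E(149): 276
merge B(168) and C(172): 340
merge 186 and 276: 462
merge 340 and 462: 802
Total encoded bits = sum of merged weights = 87 + 186 + 276 + 340 + 462 + 802 = 2153.

2153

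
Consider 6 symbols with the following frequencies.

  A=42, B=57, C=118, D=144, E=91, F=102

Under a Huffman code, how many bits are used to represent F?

Repeatedly merge the two smallest:
combine A(42), B(57) → 99
combine E(91), 99 → 190
combine F(102), C(118) → 220
combine D(144), 190 → 334
combine 220, 334 → 554
The subtree containing F is merged 2 times, so code length = 2.

2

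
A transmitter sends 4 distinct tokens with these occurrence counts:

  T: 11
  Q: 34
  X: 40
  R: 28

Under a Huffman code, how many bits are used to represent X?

1

Huffman merges, smallest pair first:
combine T(11), R(28) → 39
combine Q(34), 39 → 73
combine X(40), 73 → 113
X sits one level below the root: a 1-bit codeword.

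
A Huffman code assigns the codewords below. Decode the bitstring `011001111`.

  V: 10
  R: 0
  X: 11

RXRRXX

Read left to right; each codeword is recognised as soon as it completes (prefix code):
  0→R | 11→X | 0→R | 0→R | 11→X | 11→X
Decoded message: RXRRXX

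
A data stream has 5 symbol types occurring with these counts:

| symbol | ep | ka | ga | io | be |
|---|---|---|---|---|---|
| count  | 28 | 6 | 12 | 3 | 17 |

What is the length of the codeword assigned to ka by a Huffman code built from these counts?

4

Huffman merges, smallest pair first:
combine io(3), ka(6) → 9
combine 9, ga(12) → 21
combine be(17), 21 → 38
combine ep(28), 38 → 66
The subtree containing ka is merged 4 times, so code length = 4.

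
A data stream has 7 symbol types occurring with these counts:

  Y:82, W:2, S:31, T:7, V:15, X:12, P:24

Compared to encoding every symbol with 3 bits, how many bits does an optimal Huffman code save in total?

134

Fixed-length: 3 bits × 173 symbols = 519 bits.
Huffman merges:
W(2) + T(7) → 9
9 + X(12) → 21
V(15) + 21 → 36
P(24) + S(31) → 55
36 + 55 → 91
Y(82) + 91 → 173
Huffman total = 9 + 21 + 36 + 55 + 91 + 173 = 385 bits.
Saving = 519 − 385 = 134 bits.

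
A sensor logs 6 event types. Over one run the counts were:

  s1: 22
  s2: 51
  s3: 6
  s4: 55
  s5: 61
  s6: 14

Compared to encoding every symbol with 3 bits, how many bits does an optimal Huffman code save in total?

Fixed-length: 3 bits × 209 symbols = 627 bits.
Huffman merges:
s3(6) + s6(14) → 20
20 + s1(22) → 42
42 + s2(51) → 93
s4(55) + s5(61) → 116
93 + 116 → 209
Huffman total = 20 + 42 + 93 + 116 + 209 = 480 bits.
Saving = 627 − 480 = 147 bits.

147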